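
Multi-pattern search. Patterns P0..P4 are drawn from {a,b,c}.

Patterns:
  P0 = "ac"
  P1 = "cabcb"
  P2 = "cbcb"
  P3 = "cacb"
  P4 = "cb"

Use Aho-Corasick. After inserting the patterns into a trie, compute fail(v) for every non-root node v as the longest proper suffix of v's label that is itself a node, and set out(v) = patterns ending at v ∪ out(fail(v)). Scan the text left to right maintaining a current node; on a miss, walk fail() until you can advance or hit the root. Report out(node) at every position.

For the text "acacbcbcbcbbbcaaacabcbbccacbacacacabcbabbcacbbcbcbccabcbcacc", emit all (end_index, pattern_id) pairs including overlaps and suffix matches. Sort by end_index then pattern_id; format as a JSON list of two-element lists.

Build automaton:
Trie (insert patterns):
  n0 'ε': a→1 c→3
  n1 'a': c→2
  n2 'ac': ·  [P0 ends]
  n3 'c': a→4 b→8
  n4 'ca': b→5 c→11
  n5 'cab': c→6
  n6 'cabc': b→7
  n7 'cabcb': ·  [P1 ends]
  n8 'cb': c→9  [P4 ends]
  n9 'cbc': b→10
  n10 'cbcb': ·  [P2 ends]
  n11 'cac': b→12
  n12 'cacb': ·  [P3 ends]

Failure links (BFS by depth):
  fail(1) 'a': from fail(0)=0 chase 'a': 0 ⇒ 0;  out=∅∪out(0)=∅
  fail(3) 'c': from fail(0)=0 chase 'c': 0 ⇒ 0;  out=∅∪out(0)=∅
  fail(2) 'ac': from fail(1)=0 chase 'c': 0 ⇒ 3;  out={0}∪out(3)={0}
  fail(4) 'ca': from fail(3)=0 chase 'a': 0 ⇒ 1;  out=∅∪out(1)=∅
  fail(8) 'cb': from fail(3)=0 chase 'b': 0 ⇒ 0;  out={4}∪out(0)={4}
  fail(5) 'cab': from fail(4)=1 chase 'b': 1→0 ⇒ 0;  out=∅∪out(0)=∅
  fail(9) 'cbc': from fail(8)=0 chase 'c': 0 ⇒ 3;  out=∅∪out(3)=∅
  fail(11) 'cac': from fail(4)=1 chase 'c': 1 ⇒ 2;  out=∅∪out(2)={0}
  fail(6) 'cabc': from fail(5)=0 chase 'c': 0 ⇒ 3;  out=∅∪out(3)=∅
  fail(10) 'cbcb': from fail(9)=3 chase 'b': 3 ⇒ 8;  out={2}∪out(8)={2,4}
  fail(12) 'cacb': from fail(11)=2 chase 'b': 2→3 ⇒ 8;  out={3}∪out(8)={3,4}
  fail(7) 'cabcb': from fail(6)=3 chase 'b': 3 ⇒ 8;  out={1}∪out(8)={1,4}

Text stream:
[0] read 'a'  n0⇒n1
[1] read 'c'  n1⇒n2  → match P0@[0:1]
[2] read 'a'  n2⇒n4 (fail-walked)
[3] read 'c'  n4⇒n11  → match P0@[2:3]
[4] read 'b'  n11⇒n12  → match P3@[1:4],P4@[3:4]
[5] read 'c'  n12⇒n9 (fail-walked)
[6] read 'b'  n9⇒n10  → match P2@[3:6],P4@[5:6]
[7] read 'c'  n10⇒n9 (fail-walked)
[8] read 'b'  n9⇒n10  → match P2@[5:8],P4@[7:8]
[9] read 'c'  n10⇒n9 (fail-walked)
[10] read 'b'  n9⇒n10  → match P2@[7:10],P4@[9:10]
[11] read 'b'  n10⇒n0 (fail-walked)
[12] read 'b'  n0⇒n0
[13] read 'c'  n0⇒n3
[14] read 'a'  n3⇒n4
[15] read 'a'  n4⇒n1 (fail-walked)
[16] read 'a'  n1⇒n1 (fail-walked)
[17] read 'c'  n1⇒n2  → match P0@[16:17]
[18] read 'a'  n2⇒n4 (fail-walked)
[19] read 'b'  n4⇒n5
[20] read 'c'  n5⇒n6
[21] read 'b'  n6⇒n7  → match P1@[17:21],P4@[20:21]
[22] read 'b'  n7⇒n0 (fail-walked)
[23] read 'c'  n0⇒n3
[24] read 'c'  n3⇒n3 (fail-walked)
[25] read 'a'  n3⇒n4
[26] read 'c'  n4⇒n11  → match P0@[25:26]
[27] read 'b'  n11⇒n12  → match P3@[24:27],P4@[26:27]
[28] read 'a'  n12⇒n1 (fail-walked)
[29] read 'c'  n1⇒n2  → match P0@[28:29]
[30] read 'a'  n2⇒n4 (fail-walked)
[31] read 'c'  n4⇒n11  → match P0@[30:31]
[32] read 'a'  n11⇒n4 (fail-walked)
[33] read 'c'  n4⇒n11  → match P0@[32:33]
[34] read 'a'  n11⇒n4 (fail-walked)
[35] read 'b'  n4⇒n5
[36] read 'c'  n5⇒n6
[37] read 'b'  n6⇒n7  → match P1@[33:37],P4@[36:37]
[38] read 'a'  n7⇒n1 (fail-walked)
[39] read 'b'  n1⇒n0 (fail-walked)
[40] read 'b'  n0⇒n0
[41] read 'c'  n0⇒n3
[42] read 'a'  n3⇒n4
[43] read 'c'  n4⇒n11  → match P0@[42:43]
[44] read 'b'  n11⇒n12  → match P3@[41:44],P4@[43:44]
[45] read 'b'  n12⇒n0 (fail-walked)
[46] read 'c'  n0⇒n3
[47] read 'b'  n3⇒n8  → match P4@[46:47]
[48] read 'c'  n8⇒n9
[49] read 'b'  n9⇒n10  → match P2@[46:49],P4@[48:49]
[50] read 'c'  n10⇒n9 (fail-walked)
[51] read 'c'  n9⇒n3 (fail-walked)
[52] read 'a'  n3⇒n4
[53] read 'b'  n4⇒n5
[54] read 'c'  n5⇒n6
[55] read 'b'  n6⇒n7  → match P1@[51:55],P4@[54:55]
[56] read 'c'  n7⇒n9 (fail-walked)
[57] read 'a'  n9⇒n4 (fail-walked)
[58] read 'c'  n4⇒n11  → match P0@[57:58]
[59] read 'c'  n11⇒n3 (fail-walked)

Result: [[1,0],[3,0],[4,3],[4,4],[6,2],[6,4],[8,2],[8,4],[10,2],[10,4],[17,0],[21,1],[21,4],[26,0],[27,3],[27,4],[29,0],[31,0],[33,0],[37,1],[37,4],[43,0],[44,3],[44,4],[47,4],[49,2],[49,4],[55,1],[55,4],[58,0]]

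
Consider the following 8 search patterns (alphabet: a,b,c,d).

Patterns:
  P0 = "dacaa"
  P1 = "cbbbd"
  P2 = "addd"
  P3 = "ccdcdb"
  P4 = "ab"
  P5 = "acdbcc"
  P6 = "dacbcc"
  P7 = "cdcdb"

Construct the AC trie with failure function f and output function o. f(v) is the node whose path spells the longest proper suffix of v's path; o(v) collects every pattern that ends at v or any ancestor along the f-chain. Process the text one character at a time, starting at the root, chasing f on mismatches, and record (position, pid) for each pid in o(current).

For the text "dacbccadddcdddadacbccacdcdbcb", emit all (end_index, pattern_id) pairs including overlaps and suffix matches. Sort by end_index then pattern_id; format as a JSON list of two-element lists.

Build automaton:
Trie (insert patterns):
  0='ε' goto a→11 c→6 d→1
  1='d' goto a→2
  2='da' goto c→3
  3='dac' goto a→4 b→26
  4='daca' goto a→5
  5='dacaa' goto ·  ←P0
  6='c' goto b→7 c→15 d→29
  7='cb' goto b→8
  8='cbb' goto b→9
  9='cbbb' goto d→10
  10='cbbbd' goto ·  ←P1
  11='a' goto b→20 c→21 d→12
  12='ad' goto d→13
  13='add' goto d→14
  14='addd' goto ·  ←P2
  15='cc' goto d→16
  16='ccd' goto c→17
  17='ccdc' goto d→18
  18='ccdcd' goto b→19
  19='ccdcdb' goto ·  ←P3
  20='ab' goto ·  ←P4
  21='ac' goto d→22
  22='acd' goto b→23
  23='acdb' goto c→24
  24='acdbc' goto c→25
  25='acdbcc' goto ·  ←P5
  26='dacb' goto c→27
  27='dacbc' goto c→28
  28='dacbcc' goto ·  ←P6
  29='cd' goto c→30
  30='cdc' goto d→31
  31='cdcd' goto b→32
  32='cdcdb' goto ·  ←P7

Failure links (BFS by depth):
  fail(1) 'd': from fail(0)=0 chase 'd': 0 ⇒ 0;  out=∅∪out(0)=∅
  fail(6) 'c': from fail(0)=0 chase 'c': 0 ⇒ 0;  out=∅∪out(0)=∅
  fail(11) 'a': from fail(0)=0 chase 'a': 0 ⇒ 0;  out=∅∪out(0)=∅
  fail(2) 'da': from fail(1)=0 chase 'a': 0 ⇒ 11;  out=∅∪out(11)=∅
  fail(7) 'cb': from fail(6)=0 chase 'b': 0 ⇒ 0;  out=∅∪out(0)=∅
  fail(12) 'ad': from fail(11)=0 chase 'd': 0 ⇒ 1;  out=∅∪out(1)=∅
  fail(15) 'cc': from fail(6)=0 chase 'c': 0 ⇒ 6;  out=∅∪out(6)=∅
  fail(20) 'ab': from fail(11)=0 chase 'b': 0 ⇒ 0;  out={4}∪out(0)={4}
  fail(21) 'ac': from fail(11)=0 chase 'c': 0 ⇒ 6;  out=∅∪out(6)=∅
  fail(29) 'cd': from fail(6)=0 chase 'd': 0 ⇒ 1;  out=∅∪out(1)=∅
  fail(3) 'dac': from fail(2)=11 chase 'c': 11 ⇒ 21;  out=∅∪out(21)=∅
  fail(8) 'cbb': from fail(7)=0 chase 'b': 0 ⇒ 0;  out=∅∪out(0)=∅
  fail(13) 'add': from fail(12)=1 chase 'd': 1→0 ⇒ 1;  out=∅∪out(1)=∅
  fail(16) 'ccd': from fail(15)=6 chase 'd': 6 ⇒ 29;  out=∅∪out(29)=∅
  fail(22) 'acd': from fail(21)=6 chase 'd': 6 ⇒ 29;  out=∅∪out(29)=∅
  fail(30) 'cdc': from fail(29)=1 chase 'c': 1→0 ⇒ 6;  out=∅∪out(6)=∅
  fail(4) 'daca': from fail(3)=21 chase 'a': 21→6→0 ⇒ 11;  out=∅∪out(11)=∅
  fail(9) 'cbbb': from fail(8)=0 chase 'b': 0 ⇒ 0;  out=∅∪out(0)=∅
  fail(14) 'addd': from fail(13)=1 chase 'd': 1→0 ⇒ 1;  out={2}∪out(1)={2}
  fail(17) 'ccdc': from fail(16)=29 chase 'c': 29 ⇒ 30;  out=∅∪out(30)=∅
  fail(23) 'acdb': from fail(22)=29 chase 'b': 29→1→0 ⇒ 0;  out=∅∪out(0)=∅
  fail(26) 'dacb': from fail(3)=21 chase 'b': 21→6 ⇒ 7;  out=∅∪out(7)=∅
  fail(31) 'cdcd': from fail(30)=6 chase 'd': 6 ⇒ 29;  out=∅∪out(29)=∅
  fail(5) 'dacaa': from fail(4)=11 chase 'a': 11→0 ⇒ 11;  out={0}∪out(11)={0}
  fail(10) 'cbbbd': from fail(9)=0 chase 'd': 0 ⇒ 1;  out={1}∪out(1)={1}
  fail(18) 'ccdcd': from fail(17)=30 chase 'd': 30 ⇒ 31;  out=∅∪out(31)=∅
  fail(24) 'acdbc': from fail(23)=0 chase 'c': 0 ⇒ 6;  out=∅∪out(6)=∅
  fail(27) 'dacbc': from fail(26)=7 chase 'c': 7→0 ⇒ 6;  out=∅∪out(6)=∅
  fail(32) 'cdcdb': from fail(31)=29 chase 'b': 29→1→0 ⇒ 0;  out={7}∪out(0)={7}
  fail(19) 'ccdcdb': from fail(18)=31 chase 'b': 31 ⇒ 32;  out={3}∪out(32)={3,7}
  fail(25) 'acdbcc': from fail(24)=6 chase 'c': 6 ⇒ 15;  out={5}∪out(15)={5}
  fail(28) 'dacbcc': from fail(27)=6 chase 'c': 6 ⇒ 15;  out={6}∪out(15)={6}

Scan:
[0] read 'd'  n0⇒n1
[1] read 'a'  n1⇒n2
[2] read 'c'  n2⇒n3
[3] read 'b'  n3⇒n26
[4] read 'c'  n26⇒n27
[5] read 'c'  n27⇒n28  ** P6@[0:5]
[6] read 'a'  n28⇒n11 (via fail)
[7] read 'd'  n11⇒n12
[8] read 'd'  n12⇒n13
[9] read 'd'  n13⇒n14  ** P2@[6:9]
[10] read 'c'  n14⇒n6 (via fail)
[11] read 'd'  n6⇒n29
[12] read 'd'  n29⇒n1 (via fail)
[13] read 'd'  n1⇒n1 (via fail)
[14] read 'a'  n1⇒n2
[15] read 'd'  n2⇒n12 (via fail)
[16] read 'a'  n12⇒n2 (via fail)
[17] read 'c'  n2⇒n3
[18] read 'b'  n3⇒n26
[19] read 'c'  n26⇒n27
[20] read 'c'  n27⇒n28  ** P6@[15:20]
[21] read 'a'  n28⇒n11 (via fail)
[22] read 'c'  n11⇒n21
[23] read 'd'  n21⇒n22
[24] read 'c'  n22⇒n30 (via fail)
[25] read 'd'  n30⇒n31
[26] read 'b'  n31⇒n32  ** P7@[22:26]
[27] read 'c'  n32⇒n6 (via fail)
[28] read 'b'  n6⇒n7

Result: [[5,6],[9,2],[20,6],[26,7]]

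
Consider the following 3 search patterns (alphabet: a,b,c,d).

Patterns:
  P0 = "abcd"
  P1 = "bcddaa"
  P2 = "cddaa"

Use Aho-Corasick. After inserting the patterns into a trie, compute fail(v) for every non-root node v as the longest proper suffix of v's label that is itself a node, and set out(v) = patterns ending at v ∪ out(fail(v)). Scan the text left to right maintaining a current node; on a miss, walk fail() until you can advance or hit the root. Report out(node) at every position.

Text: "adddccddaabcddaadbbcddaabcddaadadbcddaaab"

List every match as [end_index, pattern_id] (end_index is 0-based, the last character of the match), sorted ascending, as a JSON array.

Construct AC machine:
Trie nodes:
  n0 'ε': a→1 b→5 c→11
  n1 'a': b→2
  n2 'ab': c→3
  n3 'abc': d→4
  n4 'abcd': ·  ←P0
  n5 'b': c→6
  n6 'bc': d→7
  n7 'bcd': d→8
  n8 'bcdd': a→9
  n9 'bcdda': a→10
  n10 'bcddaa': ·  ←P1
  n11 'c': d→12
  n12 'cd': d→13
  n13 'cdd': a→14
  n14 'cdda': a→15
  n15 'cddaa': ·  ←P2

BFS fail/out derivation:
  fail(1) 'a': from fail(0)=0 chase 'a': 0 ⇒ 0;  out=∅∪out(0)=∅
  fail(5) 'b': from fail(0)=0 chase 'b': 0 ⇒ 0;  out=∅∪out(0)=∅
  fail(11) 'c': from fail(0)=0 chase 'c': 0 ⇒ 0;  out=∅∪out(0)=∅
  fail(2) 'ab': from fail(1)=0 chase 'b': 0 ⇒ 5;  out=∅∪out(5)=∅
  fail(6) 'bc': from fail(5)=0 chase 'c': 0 ⇒ 11;  out=∅∪out(11)=∅
  fail(12) 'cd': from fail(11)=0 chase 'd': 0 ⇒ 0;  out=∅∪out(0)=∅
  fail(3) 'abc': from fail(2)=5 chase 'c': 5 ⇒ 6;  out=∅∪out(6)=∅
  fail(7) 'bcd': from fail(6)=11 chase 'd': 11 ⇒ 12;  out=∅∪out(12)=∅
  fail(13) 'cdd': from fail(12)=0 chase 'd': 0 ⇒ 0;  out=∅∪out(0)=∅
  fail(4) 'abcd': from fail(3)=6 chase 'd': 6 ⇒ 7;  out={0}∪out(7)={0}
  fail(8) 'bcdd': from fail(7)=12 chase 'd': 12 ⇒ 13;  out=∅∪out(13)=∅
  fail(14) 'cdda': from fail(13)=0 chase 'a': 0 ⇒ 1;  out=∅∪out(1)=∅
  fail(9) 'bcdda': from fail(8)=13 chase 'a': 13 ⇒ 14;  out=∅∪out(14)=∅
  fail(15) 'cddaa': from fail(14)=1 chase 'a': 1→0 ⇒ 1;  out={2}∪out(1)={2}
  fail(10) 'bcddaa': from fail(9)=14 chase 'a': 14 ⇒ 15;  out={1}∪out(15)={1,2}

Text stream:
[0] read 'a'  n0⇒n1
[1] read 'd'  n1⇒n0 (fail-walked)
[2] read 'd'  n0⇒n0
[3] read 'd'  n0⇒n0
[4] read 'c'  n0⇒n11
[5] read 'c'  n11⇒n11 (fail-walked)
[6] read 'd'  n11⇒n12
[7] read 'd'  n12⇒n13
[8] read 'a'  n13⇒n14
[9] read 'a'  n14⇒n15  ** P2@[5:9]
[10] read 'b'  n15⇒n2 (fail-walked)
[11] read 'c'  n2⇒n3
[12] read 'd'  n3⇒n4  ** P0@[9:12]
[13] read 'd'  n4⇒n8 (fail-walked)
[14] read 'a'  n8⇒n9
[15] read 'a'  n9⇒n10  ** P1@[10:15],P2@[11:15]
[16] read 'd'  n10⇒n0 (fail-walked)
[17] read 'b'  n0⇒n5
[18] read 'b'  n5⇒n5 (fail-walked)
[19] read 'c'  n5⇒n6
[20] read 'd'  n6⇒n7
[21] read 'd'  n7⇒n8
[22] read 'a'  n8⇒n9
[23] read 'a'  n9⇒n10  ** P1@[18:23],P2@[19:23]
[24] read 'b'  n10⇒n2 (fail-walked)
[25] read 'c'  n2⇒n3
[26] read 'd'  n3⇒n4  ** P0@[23:26]
[27] read 'd'  n4⇒n8 (fail-walked)
[28] read 'a'  n8⇒n9
[29] read 'a'  n9⇒n10  ** P1@[24:29],P2@[25:29]
[30] read 'd'  n10⇒n0 (fail-walked)
[31] read 'a'  n0⇒n1
[32] read 'd'  n1⇒n0 (fail-walked)
[33] read 'b'  n0⇒n5
[34] read 'c'  n5⇒n6
[35] read 'd'  n6⇒n7
[36] read 'd'  n7⇒n8
[37] read 'a'  n8⇒n9
[38] read 'a'  n9⇒n10  ** P1@[33:38],P2@[34:38]
[39] read 'a'  n10⇒n1 (fail-walked)
[40] read 'b'  n1⇒n2

All matches (sorted): [[9,2],[12,0],[15,1],[15,2],[23,1],[23,2],[26,0],[29,1],[29,2],[38,1],[38,2]]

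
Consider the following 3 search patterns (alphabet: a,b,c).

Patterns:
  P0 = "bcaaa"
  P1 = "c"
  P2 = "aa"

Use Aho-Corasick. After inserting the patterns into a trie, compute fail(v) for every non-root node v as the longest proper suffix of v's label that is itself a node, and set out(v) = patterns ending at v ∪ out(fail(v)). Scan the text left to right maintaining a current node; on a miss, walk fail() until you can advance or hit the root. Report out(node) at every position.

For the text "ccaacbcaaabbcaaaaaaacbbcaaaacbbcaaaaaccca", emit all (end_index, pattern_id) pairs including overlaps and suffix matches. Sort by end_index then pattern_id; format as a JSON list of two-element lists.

Construct AC machine:
Trie nodes:
  n0 'ε': a→7 b→1 c→6
  n1 'b': c→2
  n2 'bc': a→3
  n3 'bca': a→4
  n4 'bcaa': a→5
  n5 'bcaaa': ·  [P0 ends]
  n6 'c': ·  [P1 ends]
  n7 'a': a→8
  n8 'aa': ·  [P2 ends]

Failure links (BFS by depth):
  fail(1) 'b': from fail(0)=0 chase 'b': 0 ⇒ 0;  out=∅∪out(0)=∅
  fail(6) 'c': from fail(0)=0 chase 'c': 0 ⇒ 0;  out={1}∪out(0)={1}
  fail(7) 'a': from fail(0)=0 chase 'a': 0 ⇒ 0;  out=∅∪out(0)=∅
  fail(2) 'bc': from fail(1)=0 chase 'c': 0 ⇒ 6;  out=∅∪out(6)={1}
  fail(8) 'aa': from fail(7)=0 chase 'a': 0 ⇒ 7;  out={2}∪out(7)={2}
  fail(3) 'bca': from fail(2)=6 chase 'a': 6→0 ⇒ 7;  out=∅∪out(7)=∅
  fail(4) 'bcaa': from fail(3)=7 chase 'a': 7 ⇒ 8;  out=∅∪out(8)={2}
  fail(5) 'bcaaa': from fail(4)=8 chase 'a': 8→7 ⇒ 8;  out={0}∪out(8)={0,2}

Scan:
[0] read 'c'  n0⇒n6  emit P1@[0:0]
[1] read 'c'  n6⇒n6 (via fail)  emit P1@[1:1]
[2] read 'a'  n6⇒n7 (via fail)
[3] read 'a'  n7⇒n8  emit P2@[2:3]
[4] read 'c'  n8⇒n6 (via fail)  emit P1@[4:4]
[5] read 'b'  n6⇒n1 (via fail)
[6] read 'c'  n1⇒n2  emit P1@[6:6]
[7] read 'a'  n2⇒n3
[8] read 'a'  n3⇒n4  emit P2@[7:8]
[9] read 'a'  n4⇒n5  emit P0@[5:9],P2@[8:9]
[10] read 'b'  n5⇒n1 (via fail)
[11] read 'b'  n1⇒n1 (via fail)
[12] read 'c'  n1⇒n2  emit P1@[12:12]
[13] read 'a'  n2⇒n3
[14] read 'a'  n3⇒n4  emit P2@[13:14]
[15] read 'a'  n4⇒n5  emit P0@[11:15],P2@[14:15]
[16] read 'a'  n5⇒n8 (via fail)  emit P2@[15:16]
[17] read 'a'  n8⇒n8 (via fail)  emit P2@[16:17]
[18] read 'a'  n8⇒n8 (via fail)  emit P2@[17:18]
[19] read 'a'  n8⇒n8 (via fail)  emit P2@[18:19]
[20] read 'c'  n8⇒n6 (via fail)  emit P1@[20:20]
[21] read 'b'  n6⇒n1 (via fail)
[22] read 'b'  n1⇒n1 (via fail)
[23] read 'c'  n1⇒n2  emit P1@[23:23]
[24] read 'a'  n2⇒n3
[25] read 'a'  n3⇒n4  emit P2@[24:25]
[26] read 'a'  n4⇒n5  emit P0@[22:26],P2@[25:26]
[27] read 'a'  n5⇒n8 (via fail)  emit P2@[26:27]
[28] read 'c'  n8⇒n6 (via fail)  emit P1@[28:28]
[29] read 'b'  n6⇒n1 (via fail)
[30] read 'b'  n1⇒n1 (via fail)
[31] read 'c'  n1⇒n2  emit P1@[31:31]
[32] read 'a'  n2⇒n3
[33] read 'a'  n3⇒n4  emit P2@[32:33]
[34] read 'a'  n4⇒n5  emit P0@[30:34],P2@[33:34]
[35] read 'a'  n5⇒n8 (via fail)  emit P2@[34:35]
[36] read 'a'  n8⇒n8 (via fail)  emit P2@[35:36]
[37] read 'c'  n8⇒n6 (via fail)  emit P1@[37:37]
[38] read 'c'  n6⇒n6 (via fail)  emit P1@[38:38]
[39] read 'c'  n6⇒n6 (via fail)  emit P1@[39:39]
[40] read 'a'  n6⇒n7 (via fail)

Matches: [[0,1],[1,1],[3,2],[4,1],[6,1],[8,2],[9,0],[9,2],[12,1],[14,2],[15,0],[15,2],[16,2],[17,2],[18,2],[19,2],[20,1],[23,1],[25,2],[26,0],[26,2],[27,2],[28,1],[31,1],[33,2],[34,0],[34,2],[35,2],[36,2],[37,1],[38,1],[39,1]]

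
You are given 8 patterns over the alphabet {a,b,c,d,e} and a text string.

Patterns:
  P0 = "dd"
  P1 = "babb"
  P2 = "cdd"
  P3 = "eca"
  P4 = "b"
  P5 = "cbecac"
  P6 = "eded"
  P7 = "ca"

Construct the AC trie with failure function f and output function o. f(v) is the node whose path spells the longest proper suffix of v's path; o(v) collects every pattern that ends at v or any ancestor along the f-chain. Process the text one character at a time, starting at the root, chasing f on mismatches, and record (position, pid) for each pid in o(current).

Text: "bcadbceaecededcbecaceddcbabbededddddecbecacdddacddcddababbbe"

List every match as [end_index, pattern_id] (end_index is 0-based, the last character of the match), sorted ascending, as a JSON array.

Build automaton:
Trie (insert patterns):
  0='ε' goto b→3 c→7 d→1 e→10
  1='d' goto d→2
  2='dd' goto ·  ←P0
  3='b' goto a→4  ←P4
  4='ba' goto b→5
  5='bab' goto b→6
  6='babb' goto ·  ←P1
  7='c' goto a→21 b→13 d→8
  8='cd' goto d→9
  9='cdd' goto ·  ←P2
  10='e' goto c→11 d→18
  11='ec' goto a→12
  12='eca' goto ·  ←P3
  13='cb' goto e→14
  14='cbe' goto c→15
  15='cbec' goto a→16
  16='cbeca' goto c→17
  17='cbecac' goto ·  ←P5
  18='ed' goto e→19
  19='ede' goto d→20
  20='eded' goto ·  ←P6
  21='ca' goto ·  ←P7

Failure links (BFS by depth):
  n1('d'): parent n0 fail=0; on 'd' 0 → fail=0;  out ∅∪∅=∅
  n3('b'): parent n0 fail=0; on 'b' 0 → fail=0;  out {4}∪∅={4}
  n7('c'): parent n0 fail=0; on 'c' 0 → fail=0;  out ∅∪∅=∅
  n10('e'): parent n0 fail=0; on 'e' 0 → fail=0;  out ∅∪∅=∅
  n2('dd'): parent n1 fail=0; on 'd' 0 → fail=1;  out {0}∪∅={0}
  n4('ba'): parent n3 fail=0; on 'a' 0 → fail=0;  out ∅∪∅=∅
  n8('cd'): parent n7 fail=0; on 'd' 0 → fail=1;  out ∅∪∅=∅
  n11('ec'): parent n10 fail=0; on 'c' 0 → fail=7;  out ∅∪∅=∅
  n13('cb'): parent n7 fail=0; on 'b' 0 → fail=3;  out ∅∪{4}={4}
  n18('ed'): parent n10 fail=0; on 'd' 0 → fail=1;  out ∅∪∅=∅
  n21('ca'): parent n7 fail=0; on 'a' 0 → fail=0;  out {7}∪∅={7}
  n5('bab'): parent n4 fail=0; on 'b' 0 → fail=3;  out ∅∪{4}={4}
  n9('cdd'): parent n8 fail=1; on 'd' 1 → fail=2;  out {2}∪{0}={0,2}
  n12('eca'): parent n11 fail=7; on 'a' 7 → fail=21;  out {3}∪{7}={3,7}
  n14('cbe'): parent n13 fail=3; on 'e' 3→0 → fail=10;  out ∅∪∅=∅
  n19('ede'): parent n18 fail=1; on 'e' 1→0 → fail=10;  out ∅∪∅=∅
  n6('babb'): parent n5 fail=3; on 'b' 3→0 → fail=3;  out {1}∪{4}={1,4}
  n15('cbec'): parent n14 fail=10; on 'c' 10 → fail=11;  out ∅∪∅=∅
  n20('eded'): parent n19 fail=10; on 'd' 10 → fail=18;  out {6}∪∅={6}
  n16('cbeca'): parent n15 fail=11; on 'a' 11 → fail=12;  out ∅∪{3,7}={3,7}
  n17('cbecac'): parent n16 fail=12; on 'c' 12→21→0 → fail=7;  out {5}∪∅={5}

Run:
[0] read 'b'  n0⇒n3  emit P4@[0:0]
[1] read 'c'  n3⇒n7 ·f
[2] read 'a'  n7⇒n21  emit P7@[1:2]
[3] read 'd'  n21⇒n1 ·f
[4] read 'b'  n1⇒n3 ·f  emit P4@[4:4]
[5] read 'c'  n3⇒n7 ·f
[6] read 'e'  n7⇒n10 ·f
[7] read 'a'  n10⇒n0 ·f
[8] read 'e'  n0⇒n10
[9] read 'c'  n10⇒n11
[10] read 'e'  n11⇒n10 ·f
[11] read 'd'  n10⇒n18
[12] read 'e'  n18⇒n19
[13] read 'd'  n19⇒n20  emit P6@[10:13]
[14] read 'c'  n20⇒n7 ·f
[15] read 'b'  n7⇒n13  emit P4@[15:15]
[16] read 'e'  n13⇒n14
[17] read 'c'  n14⇒n15
[18] read 'a'  n15⇒n16  emit P3@[16:18],P7@[17:18]
[19] read 'c'  n16⇒n17  emit P5@[14:19]
[20] read 'e'  n17⇒n10 ·f
[21] read 'd'  n10⇒n18
[22] read 'd'  n18⇒n2 ·f  emit P0@[21:22]
[23] read 'c'  n2⇒n7 ·f
[24] read 'b'  n7⇒n13  emit P4@[24:24]
[25] read 'a'  n13⇒n4 ·f
[26] read 'b'  n4⇒n5  emit P4@[26:26]
[27] read 'b'  n5⇒n6  emit P1@[24:27],P4@[27:27]
[28] read 'e'  n6⇒n10 ·f
[29] read 'd'  n10⇒n18
[30] read 'e'  n18⇒n19
[31] read 'd'  n19⇒n20  emit P6@[28:31]
[32] read 'd'  n20⇒n2 ·f  emit P0@[31:32]
[33] read 'd'  n2⇒n2 ·f  emit P0@[32:33]
[34] read 'd'  n2⇒n2 ·f  emit P0@[33:34]
[35] read 'd'  n2⇒n2 ·f  emit P0@[34:35]
[36] read 'e'  n2⇒n10 ·f
[37] read 'c'  n10⇒n11
[38] read 'b'  n11⇒n13 ·f  emit P4@[38:38]
[39] read 'e'  n13⇒n14
[40] read 'c'  n14⇒n15
[41] read 'a'  n15⇒n16  emit P3@[39:41],P7@[40:41]
[42] read 'c'  n16⇒n17  emit P5@[37:42]
[43] read 'd'  n17⇒n8 ·f
[44] read 'd'  n8⇒n9  emit P0@[43:44],P2@[42:44]
[45] read 'd'  n9⇒n2 ·f  emit P0@[44:45]
[46] read 'a'  n2⇒n0 ·f
[47] read 'c'  n0⇒n7
[48] read 'd'  n7⇒n8
[49] read 'd'  n8⇒n9  emit P0@[48:49],P2@[47:49]
[50] read 'c'  n9⇒n7 ·f
[51] read 'd'  n7⇒n8
[52] read 'd'  n8⇒n9  emit P0@[51:52],P2@[50:52]
[53] read 'a'  n9⇒n0 ·f
[54] read 'b'  n0⇒n3  emit P4@[54:54]
[55] read 'a'  n3⇒n4
[56] read 'b'  n4⇒n5  emit P4@[56:56]
[57] read 'b'  n5⇒n6  emit P1@[54:57],P4@[57:57]
[58] read 'b'  n6⇒n3 ·f  emit P4@[58:58]
[59] read 'e'  n3⇒n10 ·f

All matches (sorted): [[0,4],[2,7],[4,4],[13,6],[15,4],[18,3],[18,7],[19,5],[22,0],[24,4],[26,4],[27,1],[27,4],[31,6],[32,0],[33,0],[34,0],[35,0],[38,4],[41,3],[41,7],[42,5],[44,0],[44,2],[45,0],[49,0],[49,2],[52,0],[52,2],[54,4],[56,4],[57,1],[57,4],[58,4]]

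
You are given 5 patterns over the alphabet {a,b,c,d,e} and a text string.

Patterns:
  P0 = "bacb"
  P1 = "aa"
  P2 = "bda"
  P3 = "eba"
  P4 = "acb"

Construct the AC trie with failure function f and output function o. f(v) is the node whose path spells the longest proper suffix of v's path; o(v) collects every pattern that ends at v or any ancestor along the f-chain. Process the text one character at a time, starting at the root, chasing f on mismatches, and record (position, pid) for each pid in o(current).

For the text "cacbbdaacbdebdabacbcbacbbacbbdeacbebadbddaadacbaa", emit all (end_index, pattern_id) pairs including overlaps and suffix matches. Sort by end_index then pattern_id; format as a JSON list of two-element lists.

Build:
Trie nodes:
  0='ε' goto a→5 b→1 e→9
  1='b' goto a→2 d→7
  2='ba' goto c→3
  3='bac' goto b→4
  4='bacb' goto ·  [P0 ends]
  5='a' goto a→6 c→12
  6='aa' goto ·  [P1 ends]
  7='bd' goto a→8
  8='bda' goto ·  [P2 ends]
  9='e' goto b→10
  10='eb' goto a→11
  11='eba' goto ·  [P3 ends]
  12='ac' goto b→13
  13='acb' goto ·  [P4 ends]

Failure links (BFS by depth):
  n1('b'): parent n0 fail=0; on 'b' 0 → fail=0;  out ∅∪∅=∅
  n5('a'): parent n0 fail=0; on 'a' 0 → fail=0;  out ∅∪∅=∅
  n9('e'): parent n0 fail=0; on 'e' 0 → fail=0;  out ∅∪∅=∅
  n2('ba'): parent n1 fail=0; on 'a' 0 → fail=5;  out ∅∪∅=∅
  n6('aa'): parent n5 fail=0; on 'a' 0 → fail=5;  out {1}∪∅={1}
  n7('bd'): parent n1 fail=0; on 'd' 0 → fail=0;  out ∅∪∅=∅
  n10('eb'): parent n9 fail=0; on 'b' 0 → fail=1;  out ∅∪∅=∅
  n12('ac'): parent n5 fail=0; on 'c' 0 → fail=0;  out ∅∪∅=∅
  n3('bac'): parent n2 fail=5; on 'c' 5 → fail=12;  out ∅∪∅=∅
  n8('bda'): parent n7 fail=0; on 'a' 0 → fail=5;  out {2}∪∅={2}
  n11('eba'): parent n10 fail=1; on 'a' 1 → fail=2;  out {3}∪∅={3}
  n13('acb'): parent n12 fail=0; on 'b' 0 → fail=1;  out {4}∪∅={4}
  n4('bacb'): parent n3 fail=12; on 'b' 12 → fail=13;  out {0}∪{4}={0,4}

Run:
[0] read 'c'  n0⇒n0
[1] read 'a'  n0⇒n5
[2] read 'c'  n5⇒n12
[3] read 'b'  n12⇒n13  ** P4@[1:3]
[4] read 'b'  n13⇒n1 ·f
[5] read 'd'  n1⇒n7
[6] read 'a'  n7⇒n8  ** P2@[4:6]
[7] read 'a'  n8⇒n6 ·f  ** P1@[6:7]
[8] read 'c'  n6⇒n12 ·f
[9] read 'b'  n12⇒n13  ** P4@[7:9]
[10] read 'd'  n13⇒n7 ·f
[11] read 'e'  n7⇒n9 ·f
[12] read 'b'  n9⇒n10
[13] read 'd'  n10⇒n7 ·f
[14] read 'a'  n7⇒n8  ** P2@[12:14]
[15] read 'b'  n8⇒n1 ·f
[16] read 'a'  n1⇒n2
[17] read 'c'  n2⇒n3
[18] read 'b'  n3⇒n4  ** P0@[15:18],P4@[16:18]
[19] read 'c'  n4⇒n0 ·f
[20] read 'b'  n0⇒n1
[21] read 'a'  n1⇒n2
[22] read 'c'  n2⇒n3
[23] read 'b'  n3⇒n4  ** P0@[20:23],P4@[21:23]
[24] read 'b'  n4⇒n1 ·f
[25] read 'a'  n1⇒n2
[26] read 'c'  n2⇒n3
[27] read 'b'  n3⇒n4  ** P0@[24:27],P4@[25:27]
[28] read 'b'  n4⇒n1 ·f
[29] read 'd'  n1⇒n7
[30] read 'e'  n7⇒n9 ·f
[31] read 'a'  n9⇒n5 ·f
[32] read 'c'  n5⇒n12
[33] read 'b'  n12⇒n13  ** P4@[31:33]
[34] read 'e'  n13⇒n9 ·f
[35] read 'b'  n9⇒n10
[36] read 'a'  n10⇒n11  ** P3@[34:36]
[37] read 'd'  n11⇒n0 ·f
[38] read 'b'  n0⇒n1
[39] read 'd'  n1⇒n7
[40] read 'd'  n7⇒n0 ·f
[41] read 'a'  n0⇒n5
[42] read 'a'  n5⇒n6  ** P1@[41:42]
[43] read 'd'  n6⇒n0 ·f
[44] read 'a'  n0⇒n5
[45] read 'c'  n5⇒n12
[46] read 'b'  n12⇒n13  ** P4@[44:46]
[47] read 'a'  n13⇒n2 ·f
[48] read 'a'  n2⇒n6 ·f  ** P1@[47:48]

All matches (sorted): [[3,4],[6,2],[7,1],[9,4],[14,2],[18,0],[18,4],[23,0],[23,4],[27,0],[27,4],[33,4],[36,3],[42,1],[46,4],[48,1]]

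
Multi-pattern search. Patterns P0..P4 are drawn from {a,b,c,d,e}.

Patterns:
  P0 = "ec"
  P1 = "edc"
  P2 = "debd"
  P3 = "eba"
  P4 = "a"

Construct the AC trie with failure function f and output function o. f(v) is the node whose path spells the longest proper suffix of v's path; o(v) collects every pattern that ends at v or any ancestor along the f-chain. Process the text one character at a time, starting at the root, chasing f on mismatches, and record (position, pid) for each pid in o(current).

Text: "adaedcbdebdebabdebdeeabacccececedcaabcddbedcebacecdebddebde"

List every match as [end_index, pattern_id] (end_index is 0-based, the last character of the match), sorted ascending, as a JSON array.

Construct AC machine:
Trie nodes:
  n0 'ε': a→11 d→5 e→1
  n1 'e': b→9 c→2 d→3
  n2 'ec': ·  [P0 ends]
  n3 'ed': c→4
  n4 'edc': ·  [P1 ends]
  n5 'd': e→6
  n6 'de': b→7
  n7 'deb': d→8
  n8 'debd': ·  [P2 ends]
  n9 'eb': a→10
  n10 'eba': ·  [P3 ends]
  n11 'a': ·  [P4 ends]

Failure links (BFS by depth):
  n1('e'): parent n0 fail=0; on 'e' 0 → fail=0;  out ∅∪∅=∅
  n5('d'): parent n0 fail=0; on 'd' 0 → fail=0;  out ∅∪∅=∅
  n11('a'): parent n0 fail=0; on 'a' 0 → fail=0;  out {4}∪∅={4}
  n2('ec'): parent n1 fail=0; on 'c' 0 → fail=0;  out {0}∪∅={0}
  n3('ed'): parent n1 fail=0; on 'd' 0 → fail=5;  out ∅∪∅=∅
  n6('de'): parent n5 fail=0; on 'e' 0 → fail=1;  out ∅∪∅=∅
  n9('eb'): parent n1 fail=0; on 'b' 0 → fail=0;  out ∅∪∅=∅
  n4('edc'): parent n3 fail=5; on 'c' 5→0 → fail=0;  out {1}∪∅={1}
  n7('deb'): parent n6 fail=1; on 'b' 1 → fail=9;  out ∅∪∅=∅
  n10('eba'): parent n9 fail=0; on 'a' 0 → fail=11;  out {3}∪{4}={3,4}
  n8('debd'): parent n7 fail=9; on 'd' 9→0 → fail=5;  out {2}∪∅={2}

Run:
pos 0 'a': at 11  emit P4@[0:0]
pos 1 'd': at 5 ·f
pos 2 'a': at 11 ·f  emit P4@[2:2]
pos 3 'e': at 1 ·f
pos 4 'd': at 3
pos 5 'c': at 4  emit P1@[3:5]
pos 6 'b': at 0 ·f
pos 7 'd': at 5
pos 8 'e': at 6
pos 9 'b': at 7
pos 10 'd': at 8  emit P2@[7:10]
pos 11 'e': at 6 ·f
pos 12 'b': at 7
pos 13 'a': at 10 ·f  emit P3@[11:13],P4@[13:13]
pos 14 'b': at 0 ·f
pos 15 'd': at 5
pos 16 'e': at 6
pos 17 'b': at 7
pos 18 'd': at 8  emit P2@[15:18]
pos 19 'e': at 6 ·f
pos 20 'e': at 1 ·f
pos 21 'a': at 11 ·f  emit P4@[21:21]
pos 22 'b': at 0 ·f
pos 23 'a': at 11  emit P4@[23:23]
pos 24 'c': at 0 ·f
pos 25 'c': at 0
pos 26 'c': at 0
pos 27 'e': at 1
pos 28 'c': at 2  emit P0@[27:28]
pos 29 'e': at 1 ·f
pos 30 'c': at 2  emit P0@[29:30]
pos 31 'e': at 1 ·f
pos 32 'd': at 3
pos 33 'c': at 4  emit P1@[31:33]
pos 34 'a': at 11 ·f  emit P4@[34:34]
pos 35 'a': at 11 ·f  emit P4@[35:35]
pos 36 'b': at 0 ·f
pos 37 'c': at 0
pos 38 'd': at 5
pos 39 'd': at 5 ·f
pos 40 'b': at 0 ·f
pos 41 'e': at 1
pos 42 'd': at 3
pos 43 'c': at 4  emit P1@[41:43]
pos 44 'e': at 1 ·f
pos 45 'b': at 9
pos 46 'a': at 10  emit P3@[44:46],P4@[46:46]
pos 47 'c': at 0 ·f
pos 48 'e': at 1
pos 49 'c': at 2  emit P0@[48:49]
pos 50 'd': at 5 ·f
pos 51 'e': at 6
pos 52 'b': at 7
pos 53 'd': at 8  emit P2@[50:53]
pos 54 'd': at 5 ·f
pos 55 'e': at 6
pos 56 'b': at 7
pos 57 'd': at 8  emit P2@[54:57]
pos 58 'e': at 6 ·f

All matches (sorted): [[0,4],[2,4],[5,1],[10,2],[13,3],[13,4],[18,2],[21,4],[23,4],[28,0],[30,0],[33,1],[34,4],[35,4],[43,1],[46,3],[46,4],[49,0],[53,2],[57,2]]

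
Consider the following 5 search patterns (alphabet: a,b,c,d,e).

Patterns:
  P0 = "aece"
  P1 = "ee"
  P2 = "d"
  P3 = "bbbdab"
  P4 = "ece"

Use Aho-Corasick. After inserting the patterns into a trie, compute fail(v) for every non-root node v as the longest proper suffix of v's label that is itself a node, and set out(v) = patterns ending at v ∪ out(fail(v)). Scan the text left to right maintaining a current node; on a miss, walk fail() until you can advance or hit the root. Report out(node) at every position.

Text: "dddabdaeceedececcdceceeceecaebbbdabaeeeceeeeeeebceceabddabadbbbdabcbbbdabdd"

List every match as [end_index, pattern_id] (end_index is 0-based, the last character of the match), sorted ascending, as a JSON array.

Build:
Trie (insert patterns):
  0='ε' goto a→1 b→8 d→7 e→5
  1='a' goto e→2
  2='ae' goto c→3
  3='aec' goto e→4
  4='aece' goto ·  ←P0
  5='e' goto c→14 e→6
  6='ee' goto ·  ←P1
  7='d' goto ·  ←P2
  8='b' goto b→9
  9='bb' goto b→10
  10='bbb' goto d→11
  11='bbbd' goto a→12
  12='bbbda' goto b→13
  13='bbbdab' goto ·  ←P3
  14='ec' goto e→15
  15='ece' goto ·  ←P4

BFS fail/out derivation:
  n1('a'): parent n0 fail=0; on 'a' 0 → fail=0;  out ∅∪∅=∅
  n5('e'): parent n0 fail=0; on 'e' 0 → fail=0;  out ∅∪∅=∅
  n7('d'): parent n0 fail=0; on 'd' 0 → fail=0;  out {2}∪∅={2}
  n8('b'): parent n0 fail=0; on 'b' 0 → fail=0;  out ∅∪∅=∅
  n2('ae'): parent n1 fail=0; on 'e' 0 → fail=5;  out ∅∪∅=∅
  n6('ee'): parent n5 fail=0; on 'e' 0 → fail=5;  out {1}∪∅={1}
  n9('bb'): parent n8 fail=0; on 'b' 0 → fail=8;  out ∅∪∅=∅
  n14('ec'): parent n5 fail=0; on 'c' 0 → fail=0;  out ∅∪∅=∅
  n3('aec'): parent n2 fail=5; on 'c' 5 → fail=14;  out ∅∪∅=∅
  n10('bbb'): parent n9 fail=8; on 'b' 8 → fail=9;  out ∅∪∅=∅
  n15('ece'): parent n14 fail=0; on 'e' 0 → fail=5;  out {4}∪∅={4}
  n4('aece'): parent n3 fail=14; on 'e' 14 → fail=15;  out {0}∪{4}={0,4}
  n11('bbbd'): parent n10 fail=9; on 'd' 9→8→0 → fail=7;  out ∅∪{2}={2}
  n12('bbbda'): parent n11 fail=7; on 'a' 7→0 → fail=1;  out ∅∪∅=∅
  n13('bbbdab'): parent n12 fail=1; on 'b' 1→0 → fail=8;  out {3}∪∅={3}

Run:
i=0 'd': node 0→7  → match P2@[0:0]
i=1 'd': node 7→7 ·f  → match P2@[1:1]
i=2 'd': node 7→7 ·f  → match P2@[2:2]
i=3 'a': node 7→1 ·f
i=4 'b': node 1→8 ·f
i=5 'd': node 8→7 ·f  → match P2@[5:5]
i=6 'a': node 7→1 ·f
i=7 'e': node 1→2
i=8 'c': node 2→3
i=9 'e': node 3→4  → match P0@[6:9],P4@[7:9]
i=10 'e': node 4→6 ·f  → match P1@[9:10]
i=11 'd': node 6→7 ·f  → match P2@[11:11]
i=12 'e': node 7→5 ·f
i=13 'c': node 5→14
i=14 'e': node 14→15  → match P4@[12:14]
i=15 'c': node 15→14 ·f
i=16 'c': node 14→0 ·f
i=17 'd': node 0→7  → match P2@[17:17]
i=18 'c': node 7→0 ·f
i=19 'e': node 0→5
i=20 'c': node 5→14
i=21 'e': node 14→15  → match P4@[19:21]
i=22 'e': node 15→6 ·f  → match P1@[21:22]
i=23 'c': node 6→14 ·f
i=24 'e': node 14→15  → match P4@[22:24]
i=25 'e': node 15→6 ·f  → match P1@[24:25]
i=26 'c': node 6→14 ·f
i=27 'a': node 14→1 ·f
i=28 'e': node 1→2
i=29 'b': node 2→8 ·f
i=30 'b': node 8→9
i=31 'b': node 9→10
i=32 'd': node 10→11  → match P2@[32:32]
i=33 'a': node 11→12
i=34 'b': node 12→13  → match P3@[29:34]
i=35 'a': node 13→1 ·f
i=36 'e': node 1→2
i=37 'e': node 2→6 ·f  → match P1@[36:37]
i=38 'e': node 6→6 ·f  → match P1@[37:38]
i=39 'c': node 6→14 ·f
i=40 'e': node 14→15  → match P4@[38:40]
i=41 'e': node 15→6 ·f  → match P1@[40:41]
i=42 'e': node 6→6 ·f  → match P1@[41:42]
i=43 'e': node 6→6 ·f  → match P1@[42:43]
i=44 'e': node 6→6 ·f  → match P1@[43:44]
i=45 'e': node 6→6 ·f  → match P1@[44:45]
i=46 'e': node 6→6 ·f  → match P1@[45:46]
i=47 'b': node 6→8 ·f
i=48 'c': node 8→0 ·f
i=49 'e': node 0→5
i=50 'c': node 5→14
i=51 'e': node 14→15  → match P4@[49:51]
i=52 'a': node 15→1 ·f
i=53 'b': node 1→8 ·f
i=54 'd': node 8→7 ·f  → match P2@[54:54]
i=55 'd': node 7→7 ·f  → match P2@[55:55]
i=56 'a': node 7→1 ·f
i=57 'b': node 1→8 ·f
i=58 'a': node 8→1 ·f
i=59 'd': node 1→7 ·f  → match P2@[59:59]
i=60 'b': node 7→8 ·f
i=61 'b': node 8→9
i=62 'b': node 9→10
i=63 'd': node 10→11  → match P2@[63:63]
i=64 'a': node 11→12
i=65 'b': node 12→13  → match P3@[60:65]
i=66 'c': node 13→0 ·f
i=67 'b': node 0→8
i=68 'b': node 8→9
i=69 'b': node 9→10
i=70 'd': node 10→11  → match P2@[70:70]
i=71 'a': node 11→12
i=72 'b': node 12→13  → match P3@[67:72]
i=73 'd': node 13→7 ·f  → match P2@[73:73]
i=74 'd': node 7→7 ·f  → match P2@[74:74]

Matches: [[0,2],[1,2],[2,2],[5,2],[9,0],[9,4],[10,1],[11,2],[14,4],[17,2],[21,4],[22,1],[24,4],[25,1],[32,2],[34,3],[37,1],[38,1],[40,4],[41,1],[42,1],[43,1],[44,1],[45,1],[46,1],[51,4],[54,2],[55,2],[59,2],[63,2],[65,3],[70,2],[72,3],[73,2],[74,2]]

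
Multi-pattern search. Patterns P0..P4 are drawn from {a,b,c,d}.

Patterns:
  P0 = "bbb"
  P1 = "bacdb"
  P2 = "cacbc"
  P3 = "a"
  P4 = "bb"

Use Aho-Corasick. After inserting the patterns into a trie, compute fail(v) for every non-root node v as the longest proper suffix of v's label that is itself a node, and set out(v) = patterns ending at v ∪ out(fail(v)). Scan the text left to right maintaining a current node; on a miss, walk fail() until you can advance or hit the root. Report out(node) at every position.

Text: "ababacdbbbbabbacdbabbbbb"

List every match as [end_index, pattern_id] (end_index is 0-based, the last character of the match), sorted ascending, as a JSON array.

Build:
Trie (insert patterns):
  0='ε' goto a→13 b→1 c→8
  1='b' goto a→4 b→2
  2='bb' goto b→3  [P4 ends]
  3='bbb' goto ·  [P0 ends]
  4='ba' goto c→5
  5='bac' goto d→6
  6='bacd' goto b→7
  7='bacdb' goto ·  [P1 ends]
  8='c' goto a→9
  9='ca' goto c→10
  10='cac' goto b→11
  11='cacb' goto c→12
  12='cacbc' goto ·  [P2 ends]
  13='a' goto ·  [P3 ends]

BFS fail/out derivation:
  n1('b'): parent n0 fail=0; on 'b' 0 → fail=0;  out ∅∪∅=∅
  n8('c'): parent n0 fail=0; on 'c' 0 → fail=0;  out ∅∪∅=∅
  n13('a'): parent n0 fail=0; on 'a' 0 → fail=0;  out {3}∪∅={3}
  n2('bb'): parent n1 fail=0; on 'b' 0 → fail=1;  out {4}∪∅={4}
  n4('ba'): parent n1 fail=0; on 'a' 0 → fail=13;  out ∅∪{3}={3}
  n9('ca'): parent n8 fail=0; on 'a' 0 → fail=13;  out ∅∪{3}={3}
  n3('bbb'): parent n2 fail=1; on 'b' 1 → fail=2;  out {0}∪{4}={0,4}
  n5('bac'): parent n4 fail=13; on 'c' 13→0 → fail=8;  out ∅∪∅=∅
  n10('cac'): parent n9 fail=13; on 'c' 13→0 → fail=8;  out ∅∪∅=∅
  n6('bacd'): parent n5 fail=8; on 'd' 8→0 → fail=0;  out ∅∪∅=∅
  n11('cacb'): parent n10 fail=8; on 'b' 8→0 → fail=1;  out ∅∪∅=∅
  n7('bacdb'): parent n6 fail=0; on 'b' 0 → fail=1;  out {1}∪∅={1}
  n12('cacbc'): parent n11 fail=1; on 'c' 1→0 → fail=8;  out {2}∪∅={2}

Text stream:
[0] read 'a'  n0⇒n13  ** P3@[0:0]
[1] read 'b'  n13⇒n1 (via fail)
[2] read 'a'  n1⇒n4  ** P3@[2:2]
[3] read 'b'  n4⇒n1 (via fail)
[4] read 'a'  n1⇒n4  ** P3@[4:4]
[5] read 'c'  n4⇒n5
[6] read 'd'  n5⇒n6
[7] read 'b'  n6⇒n7  ** P1@[3:7]
[8] read 'b'  n7⇒n2 (via fail)  ** P4@[7:8]
[9] read 'b'  n2⇒n3  ** P0@[7:9],P4@[8:9]
[10] read 'b'  n3⇒n3 (via fail)  ** P0@[8:10],P4@[9:10]
[11] read 'a'  n3⇒n4 (via fail)  ** P3@[11:11]
[12] read 'b'  n4⇒n1 (via fail)
[13] read 'b'  n1⇒n2  ** P4@[12:13]
[14] read 'a'  n2⇒n4 (via fail)  ** P3@[14:14]
[15] read 'c'  n4⇒n5
[16] read 'd'  n5⇒n6
[17] read 'b'  n6⇒n7  ** P1@[13:17]
[18] read 'a'  n7⇒n4 (via fail)  ** P3@[18:18]
[19] read 'b'  n4⇒n1 (via fail)
[20] read 'b'  n1⇒n2  ** P4@[19:20]
[21] read 'b'  n2⇒n3  ** P0@[19:21],P4@[20:21]
[22] read 'b'  n3⇒n3 (via fail)  ** P0@[20:22],P4@[21:22]
[23] read 'b'  n3⇒n3 (via fail)  ** P0@[21:23],P4@[22:23]

Matches: [[0,3],[2,3],[4,3],[7,1],[8,4],[9,0],[9,4],[10,0],[10,4],[11,3],[13,4],[14,3],[17,1],[18,3],[20,4],[21,0],[21,4],[22,0],[22,4],[23,0],[23,4]]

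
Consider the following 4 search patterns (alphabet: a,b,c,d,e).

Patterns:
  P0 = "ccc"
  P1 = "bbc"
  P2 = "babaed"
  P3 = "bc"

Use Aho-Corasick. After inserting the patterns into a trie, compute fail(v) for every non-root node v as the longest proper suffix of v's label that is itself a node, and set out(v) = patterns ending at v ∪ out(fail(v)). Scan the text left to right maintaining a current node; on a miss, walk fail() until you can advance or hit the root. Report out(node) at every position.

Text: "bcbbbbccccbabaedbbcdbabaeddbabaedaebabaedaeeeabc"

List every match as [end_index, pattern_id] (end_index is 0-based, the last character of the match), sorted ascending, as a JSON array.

Build:
Trie nodes:
  n0 'ε': b→4 c→1
  n1 'c': c→2
  n2 'cc': c→3
  n3 'ccc': ·  ←P0
  n4 'b': a→7 b→5 c→12
  n5 'bb': c→6
  n6 'bbc': ·  ←P1
  n7 'ba': b→8
  n8 'bab': a→9
  n9 'baba': e→10
  n10 'babae': d→11
  n11 'babaed': ·  ←P2
  n12 'bc': ·  ←P3

Failure links (BFS by depth):
  fail(1) 'c': from fail(0)=0 chase 'c': 0 ⇒ 0;  out=∅∪out(0)=∅
  fail(4) 'b': from fail(0)=0 chase 'b': 0 ⇒ 0;  out=∅∪out(0)=∅
  fail(2) 'cc': from fail(1)=0 chase 'c': 0 ⇒ 1;  out=∅∪out(1)=∅
  fail(5) 'bb': from fail(4)=0 chase 'b': 0 ⇒ 4;  out=∅∪out(4)=∅
  fail(7) 'ba': from fail(4)=0 chase 'a': 0 ⇒ 0;  out=∅∪out(0)=∅
  fail(12) 'bc': from fail(4)=0 chase 'c': 0 ⇒ 1;  out={3}∪out(1)={3}
  fail(3) 'ccc': from fail(2)=1 chase 'c': 1 ⇒ 2;  out={0}∪out(2)={0}
  fail(6) 'bbc': from fail(5)=4 chase 'c': 4 ⇒ 12;  out={1}∪out(12)={1,3}
  fail(8) 'bab': from fail(7)=0 chase 'b': 0 ⇒ 4;  out=∅∪out(4)=∅
  fail(9) 'baba': from fail(8)=4 chase 'a': 4 ⇒ 7;  out=∅∪out(7)=∅
  fail(10) 'babae': from fail(9)=7 chase 'e': 7→0 ⇒ 0;  out=∅∪out(0)=∅
  fail(11) 'babaed': from fail(10)=0 chase 'd': 0 ⇒ 0;  out={2}∪out(0)={2}

Run:
[0] read 'b'  n0⇒n4
[1] read 'c'  n4⇒n12  emit P3@[0:1]
[2] read 'b'  n12⇒n4 (fail-walked)
[3] read 'b'  n4⇒n5
[4] read 'b'  n5⇒n5 (fail-walked)
[5] read 'b'  n5⇒n5 (fail-walked)
[6] read 'c'  n5⇒n6  emit P1@[4:6],P3@[5:6]
[7] read 'c'  n6⇒n2 (fail-walked)
[8] read 'c'  n2⇒n3  emit P0@[6:8]
[9] read 'c'  n3⇒n3 (fail-walked)  emit P0@[7:9]
[10] read 'b'  n3⇒n4 (fail-walked)
[11] read 'a'  n4⇒n7
[12] read 'b'  n7⇒n8
[13] read 'a'  n8⇒n9
[14] read 'e'  n9⇒n10
[15] read 'd'  n10⇒n11  emit P2@[10:15]
[16] read 'b'  n11⇒n4 (fail-walked)
[17] read 'b'  n4⇒n5
[18] read 'c'  n5⇒n6  emit P1@[16:18],P3@[17:18]
[19] read 'd'  n6⇒n0 (fail-walked)
[20] read 'b'  n0⇒n4
[21] read 'a'  n4⇒n7
[22] read 'b'  n7⇒n8
[23] read 'a'  n8⇒n9
[24] read 'e'  n9⇒n10
[25] read 'd'  n10⇒n11  emit P2@[20:25]
[26] read 'd'  n11⇒n0 (fail-walked)
[27] read 'b'  n0⇒n4
[28] read 'a'  n4⇒n7
[29] read 'b'  n7⇒n8
[30] read 'a'  n8⇒n9
[31] read 'e'  n9⇒n10
[32] read 'd'  n10⇒n11  emit P2@[27:32]
[33] read 'a'  n11⇒n0 (fail-walked)
[34] read 'e'  n0⇒n0
[35] read 'b'  n0⇒n4
[36] read 'a'  n4⇒n7
[37] read 'b'  n7⇒n8
[38] read 'a'  n8⇒n9
[39] read 'e'  n9⇒n10
[40] read 'd'  n10⇒n11  emit P2@[35:40]
[41] read 'a'  n11⇒n0 (fail-walked)
[42] read 'e'  n0⇒n0
[43] read 'e'  n0⇒n0
[44] read 'e'  n0⇒n0
[45] read 'a'  n0⇒n0
[46] read 'b'  n0⇒n4
[47] read 'c'  n4⇒n12  emit P3@[46:47]

Result: [[1,3],[6,1],[6,3],[8,0],[9,0],[15,2],[18,1],[18,3],[25,2],[32,2],[40,2],[47,3]]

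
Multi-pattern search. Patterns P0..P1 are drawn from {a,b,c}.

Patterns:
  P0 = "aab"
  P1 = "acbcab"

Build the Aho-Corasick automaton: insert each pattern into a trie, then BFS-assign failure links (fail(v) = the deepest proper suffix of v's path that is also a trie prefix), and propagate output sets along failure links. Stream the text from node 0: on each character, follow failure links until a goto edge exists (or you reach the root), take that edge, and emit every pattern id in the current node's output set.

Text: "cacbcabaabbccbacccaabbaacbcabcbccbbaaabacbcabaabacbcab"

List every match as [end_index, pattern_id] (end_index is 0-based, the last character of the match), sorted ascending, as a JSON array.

Build:
Trie nodes:
  n0 'ε': a→1
  n1 'a': a→2 c→4
  n2 'aa': b→3
  n3 'aab': ·  ←P0
  n4 'ac': b→5
  n5 'acb': c→6
  n6 'acbc': a→7
  n7 'acbca': b→8
  n8 'acbcab': ·  ←P1

BFS fail/out derivation:
  n1('a'): parent n0 fail=0; on 'a' 0 → fail=0;  out ∅∪∅=∅
  n2('aa'): parent n1 fail=0; on 'a' 0 → fail=1;  out ∅∪∅=∅
  n4('ac'): parent n1 fail=0; on 'c' 0 → fail=0;  out ∅∪∅=∅
  n3('aab'): parent n2 fail=1; on 'b' 1→0 → fail=0;  out {0}∪∅={0}
  n5('acb'): parent n4 fail=0; on 'b' 0 → fail=0;  out ∅∪∅=∅
  n6('acbc'): parent n5 fail=0; on 'c' 0 → fail=0;  out ∅∪∅=∅
  n7('acbca'): parent n6 fail=0; on 'a' 0 → fail=1;  out ∅∪∅=∅
  n8('acbcab'): parent n7 fail=1; on 'b' 1→0 → fail=0;  out {1}∪∅={1}

Text stream:
i=0 'c': node 0→0
i=1 'a': node 0→1
i=2 'c': node 1→4
i=3 'b': node 4→5
i=4 'c': node 5→6
i=5 'a': node 6→7
i=6 'b': node 7→8  emit P1@[1:6]
i=7 'a': node 8→1 (via fail)
i=8 'a': node 1→2
i=9 'b': node 2→3  emit P0@[7:9]
i=10 'b': node 3→0 (via fail)
i=11 'c': node 0→0
i=12 'c': node 0→0
i=13 'b': node 0→0
i=14 'a': node 0→1
i=15 'c': node 1→4
i=16 'c': node 4→0 (via fail)
i=17 'c': node 0→0
i=18 'a': node 0→1
i=19 'a': node 1→2
i=20 'b': node 2→3  emit P0@[18:20]
i=21 'b': node 3→0 (via fail)
i=22 'a': node 0→1
i=23 'a': node 1→2
i=24 'c': node 2→4 (via fail)
i=25 'b': node 4→5
i=26 'c': node 5→6
i=27 'a': node 6→7
i=28 'b': node 7→8  emit P1@[23:28]
i=29 'c': node 8→0 (via fail)
i=30 'b': node 0→0
i=31 'c': node 0→0
i=32 'c': node 0→0
i=33 'b': node 0→0
i=34 'b': node 0→0
i=35 'a': node 0→1
i=36 'a': node 1→2
i=37 'a': node 2→2 (via fail)
i=38 'b': node 2→3  emit P0@[36:38]
i=39 'a': node 3→1 (via fail)
i=40 'c': node 1→4
i=41 'b': node 4→5
i=42 'c': node 5→6
i=43 'a': node 6→7
i=44 'b': node 7→8  emit P1@[39:44]
i=45 'a': node 8→1 (via fail)
i=46 'a': node 1→2
i=47 'b': node 2→3  emit P0@[45:47]
i=48 'a': node 3→1 (via fail)
i=49 'c': node 1→4
i=50 'b': node 4→5
i=51 'c': node 5→6
i=52 'a': node 6→7
i=53 'b': node 7→8  emit P1@[48:53]

Matches: [[6,1],[9,0],[20,0],[28,1],[38,0],[44,1],[47,0],[53,1]]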